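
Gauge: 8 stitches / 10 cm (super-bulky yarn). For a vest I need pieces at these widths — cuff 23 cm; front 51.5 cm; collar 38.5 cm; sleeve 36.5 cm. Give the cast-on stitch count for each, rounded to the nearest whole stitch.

Rate = 8/10 = 0.8 sts per cm.
cuff: 23 × 0.8 = 18.40 → 18.
front: 51.5 × 0.8 = 41.20 → 41.
collar: 38.5 × 0.8 = 30.80 → 31.
sleeve: 36.5 × 0.8 = 29.20 → 29.

cuff 18; front 41; collar 31; sleeve 29.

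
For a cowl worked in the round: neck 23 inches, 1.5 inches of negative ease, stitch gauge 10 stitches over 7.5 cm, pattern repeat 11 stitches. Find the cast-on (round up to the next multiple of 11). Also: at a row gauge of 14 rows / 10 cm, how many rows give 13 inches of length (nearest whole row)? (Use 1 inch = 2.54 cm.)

Finished = 23 − 1.5 = 21.5 inches.
21.5 inches × 2.54 = 54.61 cm.
10/7.5 = 1.333 sts per cm; 54.61 × 1.333 = 72.81 sts.
Next multiple of 11 → 77.
13 inches = 33.02 cm; × 1.4 = 46.23 → 46 rows.

Cast on 77 stitches; work 46 rows.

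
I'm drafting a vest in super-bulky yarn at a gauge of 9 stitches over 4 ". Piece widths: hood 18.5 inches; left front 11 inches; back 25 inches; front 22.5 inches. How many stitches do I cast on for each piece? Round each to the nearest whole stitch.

Rate = 9/4 = 2.25 sts per in.
hood: 18.5 × 2.25 = 41.62 → 42.
left front: 11 × 2.25 = 24.75 → 25.
back: 25 × 2.25 = 56.25 → 56.
front: 22.5 × 2.25 = 50.62 → 51.

hood 42; left front 25; back 56; front 51.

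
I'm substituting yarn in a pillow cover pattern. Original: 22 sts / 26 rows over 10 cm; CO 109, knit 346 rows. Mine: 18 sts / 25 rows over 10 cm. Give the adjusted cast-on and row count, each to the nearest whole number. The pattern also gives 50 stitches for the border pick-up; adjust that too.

Stitches: 109 × 18/22 = 89.18 → 89.
Rows: 346 × 25/26 = 332.69 → 333.
border pick-up: 50 × 18/22 = 40.91 → 41.

Cast on 89 stitches; work 333 rows; border pick-up 41 stitches.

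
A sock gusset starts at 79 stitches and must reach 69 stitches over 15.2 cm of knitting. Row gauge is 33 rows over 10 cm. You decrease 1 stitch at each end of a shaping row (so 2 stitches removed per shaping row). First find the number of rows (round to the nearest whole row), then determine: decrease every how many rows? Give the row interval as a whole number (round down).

Rows = 15.2 × 3.3 = 50.2 → 50 rows.
Stitches to remove: 10 → 5 shaping rows (at 2 st each).
50 / 5 = 10.00 → every 10 rows.

Decrease every 10th row.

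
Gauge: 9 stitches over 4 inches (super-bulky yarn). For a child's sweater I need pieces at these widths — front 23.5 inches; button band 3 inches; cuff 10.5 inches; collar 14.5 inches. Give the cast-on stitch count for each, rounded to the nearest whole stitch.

front 53; button band 7; cuff 24; collar 33.

Rate = 9/4 = 2.25 sts per in.
front: 23.5 × 2.25 = 52.88 → 53.
button band: 3 × 2.25 = 6.75 → 7.
cuff: 10.5 × 2.25 = 23.62 → 24.
collar: 14.5 × 2.25 = 32.62 → 33.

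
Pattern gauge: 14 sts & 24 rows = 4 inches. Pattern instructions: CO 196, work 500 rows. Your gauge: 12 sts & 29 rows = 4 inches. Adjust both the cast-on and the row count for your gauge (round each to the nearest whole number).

Cast on 168 stitches; work 604 rows.

Stitches: 196 × 12/14 = 168.00 → 168.
Rows: 500 × 29/24 = 604.17 → 604.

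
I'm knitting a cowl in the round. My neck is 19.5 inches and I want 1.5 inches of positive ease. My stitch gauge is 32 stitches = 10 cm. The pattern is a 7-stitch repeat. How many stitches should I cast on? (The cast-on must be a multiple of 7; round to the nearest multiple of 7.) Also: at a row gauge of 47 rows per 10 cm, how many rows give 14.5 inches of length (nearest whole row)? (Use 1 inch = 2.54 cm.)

Cast on 168 stitches; work 173 rows.

Finished = 19.5 + 1.5 = 21 inches.
21 inches × 2.54 = 53.34 cm.
32/10 = 3.2 sts per cm; 53.34 × 3.2 = 170.69 sts.
Nearest multiple of 7 → 168.
14.5 inches = 36.83 cm; × 4.7 = 173.10 → 173 rows.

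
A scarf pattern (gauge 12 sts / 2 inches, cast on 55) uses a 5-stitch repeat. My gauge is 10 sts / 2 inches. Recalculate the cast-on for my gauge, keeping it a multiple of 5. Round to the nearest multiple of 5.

55 × 10 / 12 = 45.83.
Nearest multiple of 5: 45.

45 stitches.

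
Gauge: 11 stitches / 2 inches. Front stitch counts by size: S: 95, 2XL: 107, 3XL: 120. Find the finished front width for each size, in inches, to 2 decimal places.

S 17.27 inches; 2XL 19.45 inches; 3XL 21.82 inches.

11/2 = 5.5 sts per in.
S: 95 / 5.5 = 17.273 → 17.27 in.
2XL: 107 / 5.5 = 19.455 → 19.45 in.
3XL: 120 / 5.5 = 21.818 → 21.82 in.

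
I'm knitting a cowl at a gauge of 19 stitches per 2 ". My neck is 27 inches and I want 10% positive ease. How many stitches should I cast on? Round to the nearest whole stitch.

282 stitches.

Finished = 27 × 1.10 = 29.70 in.
19 / 2 = 9.5 sts per inch.
29.70 × 9.5 = 282.15 sts.
→ 282 sts.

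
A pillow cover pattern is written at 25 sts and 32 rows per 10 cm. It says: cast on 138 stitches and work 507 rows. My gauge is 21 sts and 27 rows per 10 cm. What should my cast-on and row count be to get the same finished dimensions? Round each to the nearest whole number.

Stitches: 138 × 21/25 = 115.92 → 116.
Rows: 507 × 27/32 = 427.78 → 428.

Cast on 116 stitches; work 428 rows.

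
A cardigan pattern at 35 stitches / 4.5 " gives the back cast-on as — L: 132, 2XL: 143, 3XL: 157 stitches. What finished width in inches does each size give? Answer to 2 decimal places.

L 16.97 inches; 2XL 18.39 inches; 3XL 20.19 inches.

35/4.5 = 7.778 sts per in.
L: 132 / 7.778 = 16.971 → 16.97 in.
2XL: 143 / 7.778 = 18.386 → 18.39 in.
3XL: 157 / 7.778 = 20.186 → 20.19 in.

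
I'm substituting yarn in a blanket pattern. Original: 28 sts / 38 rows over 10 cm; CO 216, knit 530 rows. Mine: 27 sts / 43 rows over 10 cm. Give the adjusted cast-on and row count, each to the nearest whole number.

Stitches: 216 × 27/28 = 208.29 → 208.
Rows: 530 × 43/38 = 599.74 → 600.

Cast on 208 stitches; work 600 rows.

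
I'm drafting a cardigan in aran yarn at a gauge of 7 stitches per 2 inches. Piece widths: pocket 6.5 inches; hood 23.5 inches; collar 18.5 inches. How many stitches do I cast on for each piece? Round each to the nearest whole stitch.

Rate = 7/2 = 3.5 sts per in.
pocket: 6.5 × 3.5 = 22.75 → 23.
hood: 23.5 × 3.5 = 82.25 → 82.
collar: 18.5 × 3.5 = 64.75 → 65.

pocket 23; hood 82; collar 65.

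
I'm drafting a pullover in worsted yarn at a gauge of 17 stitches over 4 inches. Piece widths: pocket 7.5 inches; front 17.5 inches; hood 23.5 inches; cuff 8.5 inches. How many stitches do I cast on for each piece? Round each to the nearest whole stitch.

Rate = 17/4 = 4.25 sts per in.
pocket: 7.5 × 4.25 = 31.88 → 32.
front: 17.5 × 4.25 = 74.38 → 74.
hood: 23.5 × 4.25 = 99.88 → 100.
cuff: 8.5 × 4.25 = 36.12 → 36.

pocket 32; front 74; hood 100; cuff 36.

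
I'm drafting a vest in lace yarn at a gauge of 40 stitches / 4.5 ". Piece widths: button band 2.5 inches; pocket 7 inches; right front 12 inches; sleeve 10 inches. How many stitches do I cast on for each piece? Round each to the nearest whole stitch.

Rate = 40/4.5 = 8.889 sts per in.
button band: 2.5 × 8.889 = 22.22 → 22.
pocket: 7 × 8.889 = 62.22 → 62.
right front: 12 × 8.889 = 106.67 → 107.
sleeve: 10 × 8.889 = 88.89 → 89.

button band 22; pocket 62; right front 107; sleeve 89.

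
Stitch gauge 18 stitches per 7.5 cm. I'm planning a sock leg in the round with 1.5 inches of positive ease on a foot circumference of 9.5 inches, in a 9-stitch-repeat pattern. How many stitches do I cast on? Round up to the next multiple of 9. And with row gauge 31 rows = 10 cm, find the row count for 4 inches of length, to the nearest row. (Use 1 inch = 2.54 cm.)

Finished = 9.5 + 1.5 = 11 inches.
11 inches × 2.54 = 27.94 cm.
18/7.5 = 2.4 sts per cm; 27.94 × 2.4 = 67.06 sts.
Next multiple of 9 → 72.
4 inches = 10.16 cm; × 3.1 = 31.50 → 31 rows.

Cast on 72 stitches; work 31 rows.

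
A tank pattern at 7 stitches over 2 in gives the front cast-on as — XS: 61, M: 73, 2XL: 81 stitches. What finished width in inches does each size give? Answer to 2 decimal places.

XS 17.43 inches; M 20.86 inches; 2XL 23.14 inches.

7/2 = 3.5 sts per in.
XS: 61 / 3.5 = 17.429 → 17.43 in.
M: 73 / 3.5 = 20.857 → 20.86 in.
2XL: 81 / 3.5 = 23.143 → 23.14 in.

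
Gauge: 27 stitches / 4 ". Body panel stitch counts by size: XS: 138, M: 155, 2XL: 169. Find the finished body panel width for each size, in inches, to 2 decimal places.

XS 20.44 inches; M 22.96 inches; 2XL 25.04 inches.

27/4 = 6.75 sts per in.
XS: 138 / 6.75 = 20.444 → 20.44 in.
M: 155 / 6.75 = 22.963 → 22.96 in.
2XL: 169 / 6.75 = 25.037 → 25.04 in.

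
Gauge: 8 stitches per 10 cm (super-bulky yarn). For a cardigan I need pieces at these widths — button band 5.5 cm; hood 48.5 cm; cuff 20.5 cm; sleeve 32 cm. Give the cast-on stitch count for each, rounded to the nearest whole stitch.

Rate = 8/10 = 0.8 sts per cm.
button band: 5.5 × 0.8 = 4.40 → 4.
hood: 48.5 × 0.8 = 38.80 → 39.
cuff: 20.5 × 0.8 = 16.40 → 16.
sleeve: 32 × 0.8 = 25.60 → 26.

button band 4; hood 39; cuff 16; sleeve 26.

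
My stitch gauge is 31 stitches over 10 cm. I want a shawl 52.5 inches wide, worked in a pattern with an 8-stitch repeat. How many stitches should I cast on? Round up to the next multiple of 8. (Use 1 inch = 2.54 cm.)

CO 416 sts.

52.5 in = 52.5 × 2.54 = 133.35 cm.
31 / 10 = 3.1 sts/cm.
133.35 × 3.1 = 413.38 sts.
→ 416.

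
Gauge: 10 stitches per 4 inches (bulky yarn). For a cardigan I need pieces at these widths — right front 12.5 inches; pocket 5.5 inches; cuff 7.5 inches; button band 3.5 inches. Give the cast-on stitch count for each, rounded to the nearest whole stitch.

right front 31; pocket 14; cuff 19; button band 9.

Rate = 10/4 = 2.5 sts per in.
right front: 12.5 × 2.5 = 31.25 → 31.
pocket: 5.5 × 2.5 = 13.75 → 14.
cuff: 7.5 × 2.5 = 18.75 → 19.
button band: 3.5 × 2.5 = 8.75 → 9.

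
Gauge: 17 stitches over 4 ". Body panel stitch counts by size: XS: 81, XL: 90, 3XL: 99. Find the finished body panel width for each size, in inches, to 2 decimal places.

17/4 = 4.25 sts per in.
XS: 81 / 4.25 = 19.059 → 19.06 in.
XL: 90 / 4.25 = 21.176 → 21.18 in.
3XL: 99 / 4.25 = 23.294 → 23.29 in.

XS 19.06 inches; XL 21.18 inches; 3XL 23.29 inches.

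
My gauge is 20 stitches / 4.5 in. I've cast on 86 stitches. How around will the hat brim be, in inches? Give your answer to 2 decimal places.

19.35 inches.

20 stitches / 4.5 inch = 4.444 stitches per inch.
86 / 4.444 = 19.350 inches.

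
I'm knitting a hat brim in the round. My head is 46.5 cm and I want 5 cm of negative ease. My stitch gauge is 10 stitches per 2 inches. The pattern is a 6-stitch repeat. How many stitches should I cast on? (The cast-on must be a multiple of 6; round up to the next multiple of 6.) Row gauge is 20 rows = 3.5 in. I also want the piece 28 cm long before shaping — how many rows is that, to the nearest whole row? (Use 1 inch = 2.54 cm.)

Finished = 46.5 − 5 = 41.5 cm.
41.5 cm × 1/2.54 = 16.34 inches.
10/2 = 5 sts per in; 16.34 × 5 = 81.69 sts.
Next multiple of 6 → 84.
28 cm = 11.02 inches; × 5.714 = 62.99 → 63 rows.

Cast on 84 stitches; work 63 rows.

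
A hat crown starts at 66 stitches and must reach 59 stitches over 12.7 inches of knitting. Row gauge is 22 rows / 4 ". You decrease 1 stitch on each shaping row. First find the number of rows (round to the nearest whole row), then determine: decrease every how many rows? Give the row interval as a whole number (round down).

Rows = 12.7 × 5.5 = 69.8 → 70 rows.
Stitches to remove: 7 → 7 shaping rows (at 1 st each).
70 / 7 = 10.00 → every 10 rows.

Decrease every 10th row.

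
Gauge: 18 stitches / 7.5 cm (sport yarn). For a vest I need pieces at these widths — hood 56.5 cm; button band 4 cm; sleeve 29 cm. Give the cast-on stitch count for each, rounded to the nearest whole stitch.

hood 136; button band 10; sleeve 70.

Rate = 18/7.5 = 2.4 sts per cm.
hood: 56.5 × 2.4 = 135.60 → 136.
button band: 4 × 2.4 = 9.60 → 10.
sleeve: 29 × 2.4 = 69.60 → 70.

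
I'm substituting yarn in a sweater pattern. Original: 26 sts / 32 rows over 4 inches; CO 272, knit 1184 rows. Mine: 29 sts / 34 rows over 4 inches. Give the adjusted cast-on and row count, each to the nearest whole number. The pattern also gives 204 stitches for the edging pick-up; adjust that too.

Cast on 303 stitches; work 1258 rows; edging pick-up 228 stitches.

Stitches: 272 × 29/26 = 303.38 → 303.
Rows: 1184 × 34/32 = 1258.00 → 1258.
edging pick-up: 204 × 29/26 = 227.54 → 228.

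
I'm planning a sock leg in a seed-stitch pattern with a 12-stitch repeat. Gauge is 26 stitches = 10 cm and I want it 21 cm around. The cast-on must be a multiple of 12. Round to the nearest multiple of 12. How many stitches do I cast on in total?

26 / 10 = 2.6 sts per cm.
21 × 2.6 = 54.60 sts.
Nearest multiple of 12: 60.

Cast on 60 stitches.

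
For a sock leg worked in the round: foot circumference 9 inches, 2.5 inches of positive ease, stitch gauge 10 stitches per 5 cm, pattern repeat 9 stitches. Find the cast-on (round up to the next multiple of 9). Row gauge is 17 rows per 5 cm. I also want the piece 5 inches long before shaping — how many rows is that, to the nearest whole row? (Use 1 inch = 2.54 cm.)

Cast on 63 stitches; work 43 rows.

Finished = 9 + 2.5 = 11.5 inches.
11.5 inches × 2.54 = 29.21 cm.
10/5 = 2 sts per cm; 29.21 × 2 = 58.42 sts.
Next multiple of 9 → 63.
5 inches = 12.70 cm; × 3.4 = 43.18 → 43 rows.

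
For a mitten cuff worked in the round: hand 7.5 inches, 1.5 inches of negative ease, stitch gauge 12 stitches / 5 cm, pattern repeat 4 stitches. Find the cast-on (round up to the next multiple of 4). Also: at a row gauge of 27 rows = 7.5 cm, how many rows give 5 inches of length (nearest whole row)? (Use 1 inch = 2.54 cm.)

Finished = 7.5 − 1.5 = 6 inches.
6 inches × 2.54 = 15.24 cm.
12/5 = 2.4 sts per cm; 15.24 × 2.4 = 36.58 sts.
Next multiple of 4 → 40.
5 inches = 12.70 cm; × 3.6 = 45.72 → 46 rows.

Cast on 40 stitches; work 46 rows.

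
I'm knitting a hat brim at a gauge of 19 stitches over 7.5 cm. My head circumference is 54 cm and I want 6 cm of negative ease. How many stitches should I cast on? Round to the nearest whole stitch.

Cast on 122 stitches.

Finished = 54 − 6 = 48 cm.
19 / 7.5 = 2.533 sts per cm.
48.00 × 2.533 = 121.60 sts.
→ 122 sts.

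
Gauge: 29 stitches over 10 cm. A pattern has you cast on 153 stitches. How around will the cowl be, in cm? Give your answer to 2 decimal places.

52.76 cm.

29 stitches / 10 cm = 2.9 stitches per cm.
153 / 2.9 = 52.759 cm.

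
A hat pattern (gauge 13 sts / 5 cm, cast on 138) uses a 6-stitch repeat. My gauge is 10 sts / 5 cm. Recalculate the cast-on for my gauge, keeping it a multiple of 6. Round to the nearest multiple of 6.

138 × 10 / 13 = 106.15.
Nearest multiple of 6: 108.

108 stitches.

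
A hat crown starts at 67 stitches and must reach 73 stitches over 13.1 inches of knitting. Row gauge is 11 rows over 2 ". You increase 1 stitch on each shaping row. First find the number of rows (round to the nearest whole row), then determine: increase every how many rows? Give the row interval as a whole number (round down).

Increase every 12th row.

Rows = 13.1 × 5.5 = 72.0 → 72 rows.
Stitches to add: 6 → 6 shaping rows (at 1 st each).
72 / 6 = 12.00 → every 12 rows.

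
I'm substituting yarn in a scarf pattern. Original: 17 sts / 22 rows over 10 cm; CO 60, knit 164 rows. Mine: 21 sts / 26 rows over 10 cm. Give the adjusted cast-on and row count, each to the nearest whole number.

Cast on 74 stitches; work 194 rows.

Stitches: 60 × 21/17 = 74.12 → 74.
Rows: 164 × 26/22 = 193.82 → 194.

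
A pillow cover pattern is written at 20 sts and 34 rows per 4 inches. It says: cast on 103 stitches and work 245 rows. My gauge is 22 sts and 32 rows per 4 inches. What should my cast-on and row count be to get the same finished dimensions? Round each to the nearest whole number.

Cast on 113 stitches; work 231 rows.

Stitches: 103 × 22/20 = 113.30 → 113.
Rows: 245 × 32/34 = 230.59 → 231.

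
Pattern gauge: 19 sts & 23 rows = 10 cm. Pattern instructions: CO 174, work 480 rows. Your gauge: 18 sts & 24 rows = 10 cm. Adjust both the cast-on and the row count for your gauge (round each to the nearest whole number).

Stitches: 174 × 18/19 = 164.84 → 165.
Rows: 480 × 24/23 = 500.87 → 501.

Cast on 165 stitches; work 501 rows.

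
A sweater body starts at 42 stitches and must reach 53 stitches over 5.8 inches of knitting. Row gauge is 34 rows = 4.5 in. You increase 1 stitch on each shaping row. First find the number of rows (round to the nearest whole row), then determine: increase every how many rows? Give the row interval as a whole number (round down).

Rows = 5.8 × 7.556 = 43.8 → 44 rows.
Stitches to add: 11 → 11 shaping rows (at 1 st each).
44 / 11 = 4.00 → every 4 rows.

Increase every 4th row.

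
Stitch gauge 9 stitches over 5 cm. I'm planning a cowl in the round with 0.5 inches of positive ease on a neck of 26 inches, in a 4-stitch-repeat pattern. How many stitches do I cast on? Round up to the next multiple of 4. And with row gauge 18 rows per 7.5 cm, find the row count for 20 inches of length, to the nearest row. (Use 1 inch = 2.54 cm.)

Cast on 124 stitches; work 122 rows.

Finished = 26 + 0.5 = 26.5 inches.
26.5 inches × 2.54 = 67.31 cm.
9/5 = 1.8 sts per cm; 67.31 × 1.8 = 121.16 sts.
Next multiple of 4 → 124.
20 inches = 50.80 cm; × 2.4 = 121.92 → 122 rows.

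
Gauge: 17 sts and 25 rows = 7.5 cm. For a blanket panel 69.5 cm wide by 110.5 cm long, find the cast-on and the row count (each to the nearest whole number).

Stitch gauge = 17/7.5 = 2.267 sts/cm; 69.5 × 2.267 = 157.53 → 158 sts.
Row gauge = 25/7.5 = 3.333 rows/cm; 110.5 × 3.333 = 368.33 → 368 rows.

Cast on 158 stitches and work 368 rows.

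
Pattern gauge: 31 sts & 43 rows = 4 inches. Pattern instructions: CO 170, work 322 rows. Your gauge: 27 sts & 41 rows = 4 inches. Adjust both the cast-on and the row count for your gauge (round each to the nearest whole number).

Cast on 148 stitches; work 307 rows.

Stitches: 170 × 27/31 = 148.06 → 148.
Rows: 322 × 41/43 = 307.02 → 307.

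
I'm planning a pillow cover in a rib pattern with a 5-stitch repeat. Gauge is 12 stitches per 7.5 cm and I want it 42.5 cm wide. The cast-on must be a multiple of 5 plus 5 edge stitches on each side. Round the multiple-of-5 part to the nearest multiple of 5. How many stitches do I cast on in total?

12 / 7.5 = 1.6 sts per cm.
42.5 × 1.6 = 68.00 sts.
Less 10 edge sts → 58.00 for the repeat.
Nearest multiple of 5: 60.
Add back 10 edge sts → 70.

70 stitches.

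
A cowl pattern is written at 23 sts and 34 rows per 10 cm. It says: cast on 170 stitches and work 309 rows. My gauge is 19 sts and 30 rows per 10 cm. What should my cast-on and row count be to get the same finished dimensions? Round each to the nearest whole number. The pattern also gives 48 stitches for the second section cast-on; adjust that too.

Cast on 140 stitches; work 273 rows; second section cast-on 40 stitches.

Stitches: 170 × 19/23 = 140.43 → 140.
Rows: 309 × 30/34 = 272.65 → 273.
second section cast-on: 48 × 19/23 = 39.65 → 40.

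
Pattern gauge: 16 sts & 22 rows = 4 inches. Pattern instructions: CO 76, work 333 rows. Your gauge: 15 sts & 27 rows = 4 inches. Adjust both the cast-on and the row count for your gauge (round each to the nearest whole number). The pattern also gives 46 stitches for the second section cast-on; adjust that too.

Stitches: 76 × 15/16 = 71.25 → 71.
Rows: 333 × 27/22 = 408.68 → 409.
second section cast-on: 46 × 15/16 = 43.12 → 43.

Cast on 71 stitches; work 409 rows; second section cast-on 43 stitches.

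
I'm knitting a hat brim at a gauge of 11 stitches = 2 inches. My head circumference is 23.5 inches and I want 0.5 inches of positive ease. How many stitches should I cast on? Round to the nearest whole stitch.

Cast on 132 stitches.

Finished = 23.5 + 0.5 = 24 in.
11 / 2 = 5.5 sts per inch.
24.00 × 5.5 = 132.00 sts.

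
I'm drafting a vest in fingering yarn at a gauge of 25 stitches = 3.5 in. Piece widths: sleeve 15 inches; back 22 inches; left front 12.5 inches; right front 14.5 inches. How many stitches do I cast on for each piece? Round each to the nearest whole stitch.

Rate = 25/3.5 = 7.143 sts per in.
sleeve: 15 × 7.143 = 107.14 → 107.
back: 22 × 7.143 = 157.14 → 157.
left front: 12.5 × 7.143 = 89.29 → 89.
right front: 14.5 × 7.143 = 103.57 → 104.

sleeve 107; back 157; left front 89; right front 104.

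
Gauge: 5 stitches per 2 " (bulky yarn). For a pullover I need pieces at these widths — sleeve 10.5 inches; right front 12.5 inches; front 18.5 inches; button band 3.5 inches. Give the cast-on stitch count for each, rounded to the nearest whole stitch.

Rate = 5/2 = 2.5 sts per in.
sleeve: 10.5 × 2.5 = 26.25 → 26.
right front: 12.5 × 2.5 = 31.25 → 31.
front: 18.5 × 2.5 = 46.25 → 46.
button band: 3.5 × 2.5 = 8.75 → 9.

sleeve 26; right front 31; front 46; button band 9.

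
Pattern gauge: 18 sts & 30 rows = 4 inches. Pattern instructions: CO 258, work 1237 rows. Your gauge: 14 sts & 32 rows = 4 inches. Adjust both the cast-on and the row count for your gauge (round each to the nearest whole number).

Cast on 201 stitches; work 1319 rows.

Stitches: 258 × 14/18 = 200.67 → 201.
Rows: 1237 × 32/30 = 1319.47 → 1319.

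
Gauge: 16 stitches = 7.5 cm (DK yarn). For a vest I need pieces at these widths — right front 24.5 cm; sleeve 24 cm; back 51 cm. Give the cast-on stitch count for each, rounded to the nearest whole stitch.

Rate = 16/7.5 = 2.133 sts per cm.
right front: 24.5 × 2.133 = 52.27 → 52.
sleeve: 24 × 2.133 = 51.20 → 51.
back: 51 × 2.133 = 108.80 → 109.

right front 52; sleeve 51; back 109.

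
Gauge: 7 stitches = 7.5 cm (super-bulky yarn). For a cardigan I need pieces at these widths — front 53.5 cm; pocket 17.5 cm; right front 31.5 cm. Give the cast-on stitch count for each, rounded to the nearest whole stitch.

Rate = 7/7.5 = 0.933 sts per cm.
front: 53.5 × 0.933 = 49.93 → 50.
pocket: 17.5 × 0.933 = 16.33 → 16.
right front: 31.5 × 0.933 = 29.40 → 29.

front 50; pocket 16; right front 29.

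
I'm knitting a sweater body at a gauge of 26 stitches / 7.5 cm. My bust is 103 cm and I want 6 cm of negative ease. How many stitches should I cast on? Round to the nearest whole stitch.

Finished = 103 − 6 = 97 cm.
26 / 7.5 = 3.467 sts per cm.
97.00 × 3.467 = 336.27 sts.
→ 336 sts.

Cast on 336 stitches.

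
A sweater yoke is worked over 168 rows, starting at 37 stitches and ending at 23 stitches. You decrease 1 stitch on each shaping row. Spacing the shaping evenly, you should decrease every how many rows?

Stitches to remove: |23 − 37| = 14.
Shaping rows needed: 14 / 1 = 14.
168 rows / 14 = every 12 rows.

Decrease every 12th row.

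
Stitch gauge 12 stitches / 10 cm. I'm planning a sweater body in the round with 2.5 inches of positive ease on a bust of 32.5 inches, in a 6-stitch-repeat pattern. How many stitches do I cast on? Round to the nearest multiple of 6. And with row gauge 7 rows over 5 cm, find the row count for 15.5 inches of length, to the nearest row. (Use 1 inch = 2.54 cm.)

Finished = 32.5 + 2.5 = 35 inches.
35 inches × 2.54 = 88.90 cm.
12/10 = 1.2 sts per cm; 88.90 × 1.2 = 106.68 sts.
Nearest multiple of 6 → 108.
15.5 inches = 39.37 cm; × 1.4 = 55.12 → 55 rows.

Cast on 108 stitches; work 55 rows.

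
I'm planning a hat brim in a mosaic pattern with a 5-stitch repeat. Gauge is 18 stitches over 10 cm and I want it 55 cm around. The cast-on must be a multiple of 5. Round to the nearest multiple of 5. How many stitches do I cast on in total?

Cast on 100 stitches.

18 / 10 = 1.8 sts per cm.
55 × 1.8 = 99.00 sts.
Nearest multiple of 5: 100.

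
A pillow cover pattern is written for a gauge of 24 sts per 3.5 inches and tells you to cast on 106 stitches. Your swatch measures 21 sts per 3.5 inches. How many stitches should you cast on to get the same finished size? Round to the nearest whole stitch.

93 stitches.

Scale factor = 21 / 24 = 0.875.
106 × 21 / 24 = 92.75 sts.
→ 93 sts.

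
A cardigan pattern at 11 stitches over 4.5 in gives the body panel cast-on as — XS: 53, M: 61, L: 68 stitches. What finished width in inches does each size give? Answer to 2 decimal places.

XS 21.68 inches; M 24.95 inches; L 27.82 inches.

11/4.5 = 2.444 sts per in.
XS: 53 / 2.444 = 21.682 → 21.68 in.
M: 61 / 2.444 = 24.955 → 24.95 in.
L: 68 / 2.444 = 27.818 → 27.82 in.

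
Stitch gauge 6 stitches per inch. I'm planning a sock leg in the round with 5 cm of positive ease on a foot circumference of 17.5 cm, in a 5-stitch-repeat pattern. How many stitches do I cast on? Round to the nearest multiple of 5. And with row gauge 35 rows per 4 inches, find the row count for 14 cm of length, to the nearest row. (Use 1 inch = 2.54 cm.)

Finished = 17.5 + 5 = 22.5 cm.
22.5 cm × 1/2.54 = 8.86 inches.
6/1 = 6 sts per in; 8.86 × 6 = 53.15 sts.
Nearest multiple of 5 → 55.
14 cm = 5.51 inches; × 8.75 = 48.23 → 48 rows.

Cast on 55 stitches; work 48 rows.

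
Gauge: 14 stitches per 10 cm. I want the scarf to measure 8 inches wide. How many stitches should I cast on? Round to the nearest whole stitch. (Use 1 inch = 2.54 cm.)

CO 28 sts.

8 in = 20.32 cm.
14 stitches / 10 cm = 1.4 stitches per cm.
20.32 × 1.4 = 28.45 stitches.
Round to nearest → 28.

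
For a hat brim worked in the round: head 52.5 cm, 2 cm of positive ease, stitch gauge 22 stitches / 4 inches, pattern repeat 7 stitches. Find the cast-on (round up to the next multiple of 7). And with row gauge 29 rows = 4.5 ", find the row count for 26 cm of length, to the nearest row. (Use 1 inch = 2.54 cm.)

Cast on 119 stitches; work 66 rows.

Finished = 52.5 + 2 = 54.5 cm.
54.5 cm × 1/2.54 = 21.46 inches.
22/4 = 5.5 sts per in; 21.46 × 5.5 = 118.01 sts.
Next multiple of 7 → 119.
26 cm = 10.24 inches; × 6.444 = 65.97 → 66 rows.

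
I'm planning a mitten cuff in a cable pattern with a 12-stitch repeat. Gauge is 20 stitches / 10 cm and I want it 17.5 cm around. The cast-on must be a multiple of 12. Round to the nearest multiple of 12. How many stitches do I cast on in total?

CO 36 sts.

20 / 10 = 2 sts per cm.
17.5 × 2 = 35.00 sts.
Nearest multiple of 12: 36.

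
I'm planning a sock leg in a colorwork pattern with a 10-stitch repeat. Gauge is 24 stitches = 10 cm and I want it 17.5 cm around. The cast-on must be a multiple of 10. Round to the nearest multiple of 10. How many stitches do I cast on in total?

CO 40 sts.

24 / 10 = 2.4 sts per cm.
17.5 × 2.4 = 42.00 sts.
Nearest multiple of 10: 40.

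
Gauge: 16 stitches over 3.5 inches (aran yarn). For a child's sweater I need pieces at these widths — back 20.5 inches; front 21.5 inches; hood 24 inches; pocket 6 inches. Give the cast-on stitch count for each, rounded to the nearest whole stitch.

back 94; front 98; hood 110; pocket 27.

Rate = 16/3.5 = 4.571 sts per in.
back: 20.5 × 4.571 = 93.71 → 94.
front: 21.5 × 4.571 = 98.29 → 98.
hood: 24 × 4.571 = 109.71 → 110.
pocket: 6 × 4.571 = 27.43 → 27.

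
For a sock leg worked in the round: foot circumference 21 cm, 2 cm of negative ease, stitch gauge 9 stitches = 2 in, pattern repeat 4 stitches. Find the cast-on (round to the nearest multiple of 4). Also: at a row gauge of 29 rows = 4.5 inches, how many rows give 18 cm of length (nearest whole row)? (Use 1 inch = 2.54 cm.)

Cast on 32 stitches; work 46 rows.

Finished = 21 − 2 = 19 cm.
19 cm × 1/2.54 = 7.48 inches.
9/2 = 4.5 sts per in; 7.48 × 4.5 = 33.66 sts.
Nearest multiple of 4 → 32.
18 cm = 7.09 inches; × 6.444 = 45.67 → 46 rows.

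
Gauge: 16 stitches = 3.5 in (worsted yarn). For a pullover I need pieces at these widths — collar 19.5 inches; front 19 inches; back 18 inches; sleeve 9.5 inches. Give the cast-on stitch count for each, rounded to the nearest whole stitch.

collar 89; front 87; back 82; sleeve 43.

Rate = 16/3.5 = 4.571 sts per in.
collar: 19.5 × 4.571 = 89.14 → 89.
front: 19 × 4.571 = 86.86 → 87.
back: 18 × 4.571 = 82.29 → 82.
sleeve: 9.5 × 4.571 = 43.43 → 43.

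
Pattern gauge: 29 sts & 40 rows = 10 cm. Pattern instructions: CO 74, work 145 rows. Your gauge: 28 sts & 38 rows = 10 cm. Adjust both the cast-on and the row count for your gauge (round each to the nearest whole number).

Stitches: 74 × 28/29 = 71.45 → 71.
Rows: 145 × 38/40 = 137.75 → 138.

Cast on 71 stitches; work 138 rows.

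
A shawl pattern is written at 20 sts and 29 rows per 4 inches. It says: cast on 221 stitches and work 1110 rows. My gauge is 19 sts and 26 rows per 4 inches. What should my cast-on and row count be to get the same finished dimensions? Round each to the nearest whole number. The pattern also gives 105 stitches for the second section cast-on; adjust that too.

Cast on 210 stitches; work 995 rows; second section cast-on 100 stitches.

Stitches: 221 × 19/20 = 209.95 → 210.
Rows: 1110 × 26/29 = 995.17 → 995.
second section cast-on: 105 × 19/20 = 99.75 → 100.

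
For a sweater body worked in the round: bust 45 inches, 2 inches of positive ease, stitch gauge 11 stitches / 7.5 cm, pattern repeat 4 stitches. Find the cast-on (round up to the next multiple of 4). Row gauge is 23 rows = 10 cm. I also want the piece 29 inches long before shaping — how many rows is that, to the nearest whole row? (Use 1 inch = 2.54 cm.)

Finished = 45 + 2 = 47 inches.
47 inches × 2.54 = 119.38 cm.
11/7.5 = 1.467 sts per cm; 119.38 × 1.467 = 175.09 sts.
Next multiple of 4 → 176.
29 inches = 73.66 cm; × 2.3 = 169.42 → 169 rows.

Cast on 176 stitches; work 169 rows.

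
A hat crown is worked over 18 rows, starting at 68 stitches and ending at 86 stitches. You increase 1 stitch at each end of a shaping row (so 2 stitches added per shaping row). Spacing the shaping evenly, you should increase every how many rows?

Stitches to add: |86 − 68| = 18.
Shaping rows needed: 18 / 2 = 9.
18 rows / 9 = every 2 rows.

Increase every 2nd row.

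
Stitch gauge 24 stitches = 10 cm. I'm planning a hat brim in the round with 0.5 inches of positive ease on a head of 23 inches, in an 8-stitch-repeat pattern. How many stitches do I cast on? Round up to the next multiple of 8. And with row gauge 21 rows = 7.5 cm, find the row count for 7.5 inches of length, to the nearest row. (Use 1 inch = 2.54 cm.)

Cast on 144 stitches; work 53 rows.

Finished = 23 + 0.5 = 23.5 inches.
23.5 inches × 2.54 = 59.69 cm.
24/10 = 2.4 sts per cm; 59.69 × 2.4 = 143.26 sts.
Next multiple of 8 → 144.
7.5 inches = 19.05 cm; × 2.8 = 53.34 → 53 rows.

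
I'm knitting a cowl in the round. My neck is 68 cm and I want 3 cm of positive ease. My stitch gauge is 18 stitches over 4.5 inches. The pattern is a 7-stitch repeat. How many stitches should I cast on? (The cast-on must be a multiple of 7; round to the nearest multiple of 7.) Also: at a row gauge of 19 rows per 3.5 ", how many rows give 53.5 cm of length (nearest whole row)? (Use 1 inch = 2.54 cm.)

Cast on 112 stitches; work 114 rows.

Finished = 68 + 3 = 71 cm.
71 cm × 1/2.54 = 27.95 inches.
18/4.5 = 4 sts per in; 27.95 × 4 = 111.81 sts.
Nearest multiple of 7 → 112.
53.5 cm = 21.06 inches; × 5.429 = 114.34 → 114 rows.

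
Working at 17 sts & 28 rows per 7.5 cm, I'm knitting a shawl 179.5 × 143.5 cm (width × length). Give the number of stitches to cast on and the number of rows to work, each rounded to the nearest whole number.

Cast on 407 stitches and work 536 rows.

Stitch gauge = 17/7.5 = 2.267 sts/cm; 179.5 × 2.267 = 406.87 → 407 sts.
Row gauge = 28/7.5 = 3.733 rows/cm; 143.5 × 3.733 = 535.73 → 536 rows.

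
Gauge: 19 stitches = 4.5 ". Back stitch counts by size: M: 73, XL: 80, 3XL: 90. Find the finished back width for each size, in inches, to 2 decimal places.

M 17.29 inches; XL 18.95 inches; 3XL 21.32 inches.

19/4.5 = 4.222 sts per in.
M: 73 / 4.222 = 17.289 → 17.29 in.
XL: 80 / 4.222 = 18.947 → 18.95 in.
3XL: 90 / 4.222 = 21.316 → 21.32 in.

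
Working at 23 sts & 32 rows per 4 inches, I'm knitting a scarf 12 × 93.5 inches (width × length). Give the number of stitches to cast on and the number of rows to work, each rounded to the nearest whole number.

Stitch gauge = 23/4 = 5.75 sts/in; 12 × 5.75 = 69.00 → 69 sts.
Row gauge = 32/4 = 8 rows/in; 93.5 × 8 = 748.00 → 748 rows.

Cast on 69 stitches and work 748 rows.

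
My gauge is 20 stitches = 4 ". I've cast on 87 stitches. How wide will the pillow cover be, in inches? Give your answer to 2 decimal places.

20 stitches / 4 inch = 5 stitches per inch.
87 / 5 = 17.400 inches.

17.40 inches.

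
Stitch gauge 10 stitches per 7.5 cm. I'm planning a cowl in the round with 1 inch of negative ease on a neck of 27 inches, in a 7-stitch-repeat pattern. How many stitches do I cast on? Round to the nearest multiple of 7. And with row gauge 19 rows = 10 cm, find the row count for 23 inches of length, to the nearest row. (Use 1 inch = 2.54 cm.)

Finished = 27 − 1 = 26 inches.
26 inches × 2.54 = 66.04 cm.
10/7.5 = 1.333 sts per cm; 66.04 × 1.333 = 88.05 sts.
Nearest multiple of 7 → 91.
23 inches = 58.42 cm; × 1.9 = 111.00 → 111 rows.

Cast on 91 stitches; work 111 rows.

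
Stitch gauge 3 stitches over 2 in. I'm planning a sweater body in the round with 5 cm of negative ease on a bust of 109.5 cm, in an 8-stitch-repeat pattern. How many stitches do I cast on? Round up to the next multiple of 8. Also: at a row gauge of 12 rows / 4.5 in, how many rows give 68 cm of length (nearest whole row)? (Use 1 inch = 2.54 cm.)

Finished = 109.5 − 5 = 104.5 cm.
104.5 cm × 1/2.54 = 41.14 inches.
3/2 = 1.5 sts per in; 41.14 × 1.5 = 61.71 sts.
Next multiple of 8 → 64.
68 cm = 26.77 inches; × 2.667 = 71.39 → 71 rows.

Cast on 64 stitches; work 71 rows.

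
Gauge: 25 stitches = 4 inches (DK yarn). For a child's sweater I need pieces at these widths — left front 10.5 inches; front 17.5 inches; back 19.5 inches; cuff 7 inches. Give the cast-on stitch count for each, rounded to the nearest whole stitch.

Rate = 25/4 = 6.25 sts per in.
left front: 10.5 × 6.25 = 65.62 → 66.
front: 17.5 × 6.25 = 109.38 → 109.
back: 19.5 × 6.25 = 121.88 → 122.
cuff: 7 × 6.25 = 43.75 → 44.

left front 66; front 109; back 122; cuff 44.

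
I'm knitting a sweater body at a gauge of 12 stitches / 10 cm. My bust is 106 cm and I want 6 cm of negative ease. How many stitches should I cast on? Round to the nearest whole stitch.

CO 120 sts.

Finished = 106 − 6 = 100 cm.
12 / 10 = 1.2 sts per cm.
100.00 × 1.2 = 120.00 sts.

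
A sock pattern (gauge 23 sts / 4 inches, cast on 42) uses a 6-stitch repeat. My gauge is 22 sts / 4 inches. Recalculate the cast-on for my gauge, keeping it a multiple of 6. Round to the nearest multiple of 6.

CO 42 sts.

42 × 22 / 23 = 40.17.
Nearest multiple of 6: 42.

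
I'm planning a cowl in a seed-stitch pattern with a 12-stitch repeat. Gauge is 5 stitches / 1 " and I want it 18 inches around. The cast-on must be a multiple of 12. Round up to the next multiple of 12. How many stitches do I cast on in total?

CO 96 sts.

5 / 1 = 5 sts per inch.
18 × 5 = 90.00 sts.
Next multiple of 12: 96.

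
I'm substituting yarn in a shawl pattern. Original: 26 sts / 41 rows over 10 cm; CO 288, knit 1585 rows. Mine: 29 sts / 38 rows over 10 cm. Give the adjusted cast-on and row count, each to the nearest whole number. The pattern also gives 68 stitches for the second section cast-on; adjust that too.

Stitches: 288 × 29/26 = 321.23 → 321.
Rows: 1585 × 38/41 = 1469.02 → 1469.
second section cast-on: 68 × 29/26 = 75.85 → 76.

Cast on 321 stitches; work 1469 rows; second section cast-on 76 stitches.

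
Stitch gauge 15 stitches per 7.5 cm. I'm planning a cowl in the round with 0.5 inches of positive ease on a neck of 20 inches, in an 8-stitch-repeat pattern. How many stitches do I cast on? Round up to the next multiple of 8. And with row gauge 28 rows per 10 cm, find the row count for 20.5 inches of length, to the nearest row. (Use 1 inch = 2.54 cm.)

Finished = 20 + 0.5 = 20.5 inches.
20.5 inches × 2.54 = 52.07 cm.
15/7.5 = 2 sts per cm; 52.07 × 2 = 104.14 sts.
Next multiple of 8 → 112.
20.5 inches = 52.07 cm; × 2.8 = 145.80 → 146 rows.

Cast on 112 stitches; work 146 rows.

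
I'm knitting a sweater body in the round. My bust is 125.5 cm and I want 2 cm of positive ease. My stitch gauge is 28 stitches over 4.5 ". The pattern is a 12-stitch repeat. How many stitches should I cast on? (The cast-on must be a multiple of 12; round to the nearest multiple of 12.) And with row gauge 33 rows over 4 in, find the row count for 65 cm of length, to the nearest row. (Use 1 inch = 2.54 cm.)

Finished = 125.5 + 2 = 127.5 cm.
127.5 cm × 1/2.54 = 50.20 inches.
28/4.5 = 6.222 sts per in; 50.20 × 6.222 = 312.34 sts.
Nearest multiple of 12 → 312.
65 cm = 25.59 inches; × 8.25 = 211.12 → 211 rows.

Cast on 312 stitches; work 211 rows.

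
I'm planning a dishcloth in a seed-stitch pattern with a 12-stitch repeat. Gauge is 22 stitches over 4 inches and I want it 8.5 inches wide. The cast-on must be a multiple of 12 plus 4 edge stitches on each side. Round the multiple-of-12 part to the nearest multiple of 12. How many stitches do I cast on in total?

22 / 4 = 5.5 sts per inch.
8.5 × 5.5 = 46.75 sts.
Less 8 edge sts → 38.75 for the repeat.
Nearest multiple of 12: 36.
Add back 8 edge sts → 44.

CO 44 sts.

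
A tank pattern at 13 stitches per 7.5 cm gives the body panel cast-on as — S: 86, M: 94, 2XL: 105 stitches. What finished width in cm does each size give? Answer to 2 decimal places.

S 49.62 cm; M 54.23 cm; 2XL 60.58 cm.

13/7.5 = 1.733 sts per cm.
S: 86 / 1.733 = 49.615 → 49.62 cm.
M: 94 / 1.733 = 54.231 → 54.23 cm.
2XL: 105 / 1.733 = 60.577 → 60.58 cm.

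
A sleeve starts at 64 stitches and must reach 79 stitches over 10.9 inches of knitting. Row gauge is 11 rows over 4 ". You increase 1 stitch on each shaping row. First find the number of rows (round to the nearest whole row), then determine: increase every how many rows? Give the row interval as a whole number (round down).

Increase every 2nd row.

Rows = 10.9 × 2.75 = 30.0 → 30 rows.
Stitches to add: 15 → 15 shaping rows (at 1 st each).
30 / 15 = 2.00 → every 2 rows.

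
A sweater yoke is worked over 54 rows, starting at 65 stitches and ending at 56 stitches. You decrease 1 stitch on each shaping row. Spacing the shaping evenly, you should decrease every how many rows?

Stitches to remove: |56 − 65| = 9.
Shaping rows needed: 9 / 1 = 9.
54 rows / 9 = every 6 rows.

Decrease every 6th row.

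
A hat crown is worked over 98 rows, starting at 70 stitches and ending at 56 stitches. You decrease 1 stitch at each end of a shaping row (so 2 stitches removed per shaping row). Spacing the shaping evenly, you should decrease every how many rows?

Decrease every 14th row.

Stitches to remove: |56 − 70| = 14.
Shaping rows needed: 14 / 2 = 7.
98 rows / 7 = every 14 rows.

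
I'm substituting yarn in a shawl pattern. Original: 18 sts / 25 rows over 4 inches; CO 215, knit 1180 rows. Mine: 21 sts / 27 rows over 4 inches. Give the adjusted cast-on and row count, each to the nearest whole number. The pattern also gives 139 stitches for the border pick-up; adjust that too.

Cast on 251 stitches; work 1274 rows; border pick-up 162 stitches.

Stitches: 215 × 21/18 = 250.83 → 251.
Rows: 1180 × 27/25 = 1274.40 → 1274.
border pick-up: 139 × 21/18 = 162.17 → 162.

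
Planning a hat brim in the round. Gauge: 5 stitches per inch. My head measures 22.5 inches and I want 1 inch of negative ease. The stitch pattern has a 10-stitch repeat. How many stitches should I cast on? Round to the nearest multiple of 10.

Finished = 22.5 − 1 = 21.5 inches.
5 / 1 = 5 sts/in.
21.5 × 5 = 107.50 sts.
Nearest multiple of 10: 110.

Cast on 110 stitches.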